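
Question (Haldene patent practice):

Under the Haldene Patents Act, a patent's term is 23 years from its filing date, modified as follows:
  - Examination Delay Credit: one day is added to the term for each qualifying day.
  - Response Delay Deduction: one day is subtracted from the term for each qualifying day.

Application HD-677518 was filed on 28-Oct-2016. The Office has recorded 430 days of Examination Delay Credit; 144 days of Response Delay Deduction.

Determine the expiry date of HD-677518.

Base term: filing date + 23 years → 28 October 2039.
Examination Delay Credit: +430 days → 31 December 2040.
Response Delay Deduction: −144 days → 9 August 2040.

August 9, 2040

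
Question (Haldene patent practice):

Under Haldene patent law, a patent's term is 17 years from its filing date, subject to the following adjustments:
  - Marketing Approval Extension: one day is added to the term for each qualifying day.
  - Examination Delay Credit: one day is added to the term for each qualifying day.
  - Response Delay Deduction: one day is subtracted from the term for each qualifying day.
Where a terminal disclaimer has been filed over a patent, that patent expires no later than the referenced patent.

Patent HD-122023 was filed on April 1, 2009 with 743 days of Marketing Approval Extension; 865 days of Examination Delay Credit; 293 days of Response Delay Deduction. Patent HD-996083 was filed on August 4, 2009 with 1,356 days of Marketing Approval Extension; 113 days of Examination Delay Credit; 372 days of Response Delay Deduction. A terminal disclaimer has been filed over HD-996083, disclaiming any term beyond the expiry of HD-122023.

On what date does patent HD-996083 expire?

2029-08-05

Natural term of HD-996083:
  Base: filing + 17 years → 4 August 2026.
  Marketing Approval Extension: +1356 days → 21 April 2030.
  Examination Delay Credit: +113 days → 12 August 2030.
  Response Delay Deduction: −372 days → 5 August 2029.
Expiry of referenced patent HD-122023:
  Base: filing + 17 years → 1 April 2026.
  Marketing Approval Extension: +743 days → 13 April 2028.
  Examination Delay Credit: +865 days → 26 August 2030.
  Response Delay Deduction: −293 days → 6 November 2029.
Terminal disclaimer: HD-996083 expires on the earlier of 5 August 2029 and 6 November 2029.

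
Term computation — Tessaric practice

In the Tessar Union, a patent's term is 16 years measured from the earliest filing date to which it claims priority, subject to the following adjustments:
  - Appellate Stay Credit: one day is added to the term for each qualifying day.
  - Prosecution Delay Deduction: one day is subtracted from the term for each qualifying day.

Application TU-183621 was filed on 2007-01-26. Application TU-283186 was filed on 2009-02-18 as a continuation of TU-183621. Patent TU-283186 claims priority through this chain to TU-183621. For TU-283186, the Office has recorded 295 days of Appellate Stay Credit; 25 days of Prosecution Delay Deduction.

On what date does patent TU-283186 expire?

2023-10-23

Earliest priority filing: 26 January 2007.
Base term: 26 January 2007 + 16 years → 26 January 2023.
Appellate Stay Credit: +295 days → 17 November 2023.
Prosecution Delay Deduction: −25 days → 23 October 2023.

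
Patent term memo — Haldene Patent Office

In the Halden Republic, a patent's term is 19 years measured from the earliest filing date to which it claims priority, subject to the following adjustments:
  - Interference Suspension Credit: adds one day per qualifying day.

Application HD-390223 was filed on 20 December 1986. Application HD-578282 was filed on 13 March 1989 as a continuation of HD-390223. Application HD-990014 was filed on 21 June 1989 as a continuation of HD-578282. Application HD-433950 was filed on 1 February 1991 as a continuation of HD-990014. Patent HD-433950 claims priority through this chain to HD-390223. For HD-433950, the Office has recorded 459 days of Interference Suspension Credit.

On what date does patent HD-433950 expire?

Earliest priority filing: 20 December 1986.
Base term: 20 December 1986 + 19 years → 20 December 2005.
Interference Suspension Credit: +459 days → 24 March 2007.

2007-03-24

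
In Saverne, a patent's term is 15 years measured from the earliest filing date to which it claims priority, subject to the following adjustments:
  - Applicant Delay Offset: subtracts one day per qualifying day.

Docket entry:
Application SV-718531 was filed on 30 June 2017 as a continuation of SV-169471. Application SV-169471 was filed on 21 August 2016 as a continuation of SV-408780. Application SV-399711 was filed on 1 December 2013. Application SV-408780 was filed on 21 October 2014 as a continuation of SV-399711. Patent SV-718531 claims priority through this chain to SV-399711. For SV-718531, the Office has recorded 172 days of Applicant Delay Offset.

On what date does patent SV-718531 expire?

Earliest priority filing: 1 December 2013.
Base term: 1 December 2013 + 15 years → 1 December 2028.
Applicant Delay Offset: −172 days → 12 June 2028.

June 12, 2028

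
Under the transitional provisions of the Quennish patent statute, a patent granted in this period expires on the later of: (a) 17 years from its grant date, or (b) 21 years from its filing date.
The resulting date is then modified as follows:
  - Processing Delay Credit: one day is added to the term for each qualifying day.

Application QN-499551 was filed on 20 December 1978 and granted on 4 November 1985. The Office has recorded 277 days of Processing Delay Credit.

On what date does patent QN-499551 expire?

(a) grant + 17 years → 4 November 2002.
(b) filing + 21 years → 20 December 1999.
Later of the two: 4 November 2002.
Processing Delay Credit: +277 days → 8 August 2003.

2003-08-08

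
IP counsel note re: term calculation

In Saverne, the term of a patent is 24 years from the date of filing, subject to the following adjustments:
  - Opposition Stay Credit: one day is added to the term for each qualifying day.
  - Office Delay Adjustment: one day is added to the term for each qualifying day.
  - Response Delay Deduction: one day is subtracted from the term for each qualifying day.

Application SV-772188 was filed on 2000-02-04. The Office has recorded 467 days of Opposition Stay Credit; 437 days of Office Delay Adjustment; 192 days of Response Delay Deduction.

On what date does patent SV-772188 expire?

Base term: filing date + 24 years → 4 February 2024.
Opposition Stay Credit: +467 days → 16 May 2025.
Office Delay Adjustment: +437 days → 27 July 2026.
Response Delay Deduction: −192 days → 16 January 2026.

2026-01-16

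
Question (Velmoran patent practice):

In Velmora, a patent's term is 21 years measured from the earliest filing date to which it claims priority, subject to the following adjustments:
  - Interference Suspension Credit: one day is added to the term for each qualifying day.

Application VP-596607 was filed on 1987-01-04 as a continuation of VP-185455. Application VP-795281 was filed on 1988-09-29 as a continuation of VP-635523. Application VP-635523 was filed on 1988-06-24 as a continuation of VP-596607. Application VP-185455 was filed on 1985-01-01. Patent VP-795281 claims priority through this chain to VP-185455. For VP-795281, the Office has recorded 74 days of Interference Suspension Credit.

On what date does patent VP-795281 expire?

Earliest priority filing: 1 January 1985.
Base term: 1 January 1985 + 21 years → 1 January 2006.
Interference Suspension Credit: +74 days → 16 March 2006.

March 16, 2006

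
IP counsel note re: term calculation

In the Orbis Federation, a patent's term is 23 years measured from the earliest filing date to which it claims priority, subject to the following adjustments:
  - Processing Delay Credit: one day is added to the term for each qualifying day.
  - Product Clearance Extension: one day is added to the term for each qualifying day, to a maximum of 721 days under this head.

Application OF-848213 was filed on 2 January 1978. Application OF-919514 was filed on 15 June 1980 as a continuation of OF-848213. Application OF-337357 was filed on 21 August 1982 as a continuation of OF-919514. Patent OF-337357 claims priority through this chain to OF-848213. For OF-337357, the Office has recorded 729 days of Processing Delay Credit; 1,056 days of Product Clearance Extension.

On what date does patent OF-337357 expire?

December 22, 2004

Earliest priority filing: 2 January 1978.
Base term: 2 January 1978 + 23 years → 2 January 2001.
Processing Delay Credit: +729 days → 1 January 2003.
Product Clearance Extension: 1056 days claimed exceeds the 721-day cap, so +721 days → 22 December 2004.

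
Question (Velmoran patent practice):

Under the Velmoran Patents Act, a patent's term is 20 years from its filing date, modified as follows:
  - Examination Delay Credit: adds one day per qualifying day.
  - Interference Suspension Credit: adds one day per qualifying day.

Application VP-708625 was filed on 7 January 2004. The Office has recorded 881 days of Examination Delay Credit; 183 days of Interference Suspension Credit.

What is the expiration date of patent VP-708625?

Base term: filing date + 20 years → 7 January 2024.
Examination Delay Credit: +881 days → 6 June 2026.
Interference Suspension Credit: +183 days → 6 December 2026.

2026-12-06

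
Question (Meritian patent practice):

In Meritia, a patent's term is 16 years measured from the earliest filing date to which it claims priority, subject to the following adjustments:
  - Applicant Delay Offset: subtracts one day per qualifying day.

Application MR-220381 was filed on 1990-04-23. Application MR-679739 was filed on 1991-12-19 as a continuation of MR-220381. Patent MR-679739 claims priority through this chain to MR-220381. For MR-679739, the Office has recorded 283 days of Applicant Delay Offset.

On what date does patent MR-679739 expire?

2005-07-14

Earliest priority filing: 23 April 1990.
Base term: 23 April 1990 + 16 years → 23 April 2006.
Applicant Delay Offset: −283 days → 14 July 2005.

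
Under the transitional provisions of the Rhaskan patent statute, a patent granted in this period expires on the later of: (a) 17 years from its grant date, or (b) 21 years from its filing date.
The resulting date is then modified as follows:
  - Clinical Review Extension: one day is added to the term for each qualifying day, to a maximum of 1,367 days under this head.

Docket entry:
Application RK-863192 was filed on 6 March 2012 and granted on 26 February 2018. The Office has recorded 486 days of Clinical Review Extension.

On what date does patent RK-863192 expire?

June 26, 2036

(a) grant + 17 years → 26 February 2035.
(b) filing + 21 years → 6 March 2033.
Later of the two: 26 February 2035.
Clinical Review Extension: 486 days (within the 1367-day cap) → +486 days → 26 June 2036.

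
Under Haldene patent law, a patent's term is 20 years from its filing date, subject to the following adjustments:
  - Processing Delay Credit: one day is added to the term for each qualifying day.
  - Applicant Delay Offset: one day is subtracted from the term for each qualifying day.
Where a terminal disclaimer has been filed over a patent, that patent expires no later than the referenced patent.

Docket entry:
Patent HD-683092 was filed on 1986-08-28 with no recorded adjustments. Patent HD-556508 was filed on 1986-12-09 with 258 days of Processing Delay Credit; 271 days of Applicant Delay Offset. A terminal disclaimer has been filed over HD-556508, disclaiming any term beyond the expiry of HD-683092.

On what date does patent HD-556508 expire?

2006-08-28

Natural term of HD-556508:
  Base: filing + 20 years → 9 December 2006.
  Processing Delay Credit: +258 days → 24 August 2007.
  Applicant Delay Offset: −271 days → 26 November 2006.
Expiry of referenced patent HD-683092:
  Base: filing + 20 years → 28 August 2006.
Terminal disclaimer: HD-556508 expires on the earlier of 26 November 2006 and 28 August 2006.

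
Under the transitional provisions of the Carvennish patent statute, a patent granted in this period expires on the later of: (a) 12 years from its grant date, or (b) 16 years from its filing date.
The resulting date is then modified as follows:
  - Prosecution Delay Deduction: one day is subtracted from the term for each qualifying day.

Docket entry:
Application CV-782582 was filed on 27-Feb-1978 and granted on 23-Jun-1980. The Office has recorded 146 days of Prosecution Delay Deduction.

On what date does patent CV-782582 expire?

1993-10-04

(a) grant + 12 years → 23 June 1992.
(b) filing + 16 years → 27 February 1994.
Later of the two: 27 February 1994.
Prosecution Delay Deduction: −146 days → 4 October 1993.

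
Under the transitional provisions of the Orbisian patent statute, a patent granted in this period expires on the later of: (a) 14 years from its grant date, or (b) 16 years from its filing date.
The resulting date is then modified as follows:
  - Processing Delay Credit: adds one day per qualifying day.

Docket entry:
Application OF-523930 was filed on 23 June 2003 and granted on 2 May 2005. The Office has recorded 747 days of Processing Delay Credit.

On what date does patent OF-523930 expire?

(a) grant + 14 years → 2 May 2019.
(b) filing + 16 years → 23 June 2019.
Later of the two: 23 June 2019.
Processing Delay Credit: +747 days → 9 July 2021.

July 9, 2021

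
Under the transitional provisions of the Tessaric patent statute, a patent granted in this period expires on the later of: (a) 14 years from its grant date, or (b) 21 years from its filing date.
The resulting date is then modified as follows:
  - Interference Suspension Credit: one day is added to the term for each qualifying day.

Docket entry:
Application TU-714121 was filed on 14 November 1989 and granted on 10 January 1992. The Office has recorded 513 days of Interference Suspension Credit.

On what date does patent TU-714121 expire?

(a) grant + 14 years → 10 January 2006.
(b) filing + 21 years → 14 November 2010.
Later of the two: 14 November 2010.
Interference Suspension Credit: +513 days → 10 April 2012.

2012-04-10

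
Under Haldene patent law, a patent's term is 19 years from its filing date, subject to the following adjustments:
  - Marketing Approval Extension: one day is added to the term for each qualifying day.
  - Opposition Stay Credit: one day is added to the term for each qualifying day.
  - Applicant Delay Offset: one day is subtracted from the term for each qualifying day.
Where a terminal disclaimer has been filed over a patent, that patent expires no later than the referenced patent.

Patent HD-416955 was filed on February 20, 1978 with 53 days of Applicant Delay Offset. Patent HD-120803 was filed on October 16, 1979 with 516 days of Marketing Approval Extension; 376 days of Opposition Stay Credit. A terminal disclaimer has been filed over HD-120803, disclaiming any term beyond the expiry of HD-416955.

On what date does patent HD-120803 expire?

Natural term of HD-120803:
  Base: filing + 19 years → 16 October 1998.
  Marketing Approval Extension: +516 days → 15 March 2000.
  Opposition Stay Credit: +376 days → 26 March 2001.
Expiry of referenced patent HD-416955:
  Base: filing + 19 years → 20 February 1997.
  Applicant Delay Offset: −53 days → 29 December 1996.
Terminal disclaimer: HD-120803 expires on the earlier of 26 March 2001 and 29 December 1996.

1996-12-29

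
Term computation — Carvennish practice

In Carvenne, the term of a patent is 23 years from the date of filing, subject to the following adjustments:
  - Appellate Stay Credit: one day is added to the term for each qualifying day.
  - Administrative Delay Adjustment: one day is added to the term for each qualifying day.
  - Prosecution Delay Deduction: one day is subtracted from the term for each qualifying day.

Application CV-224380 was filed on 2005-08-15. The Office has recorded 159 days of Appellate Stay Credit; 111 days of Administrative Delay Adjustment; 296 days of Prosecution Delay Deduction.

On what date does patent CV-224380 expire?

July 20, 2028

Base term: filing date + 23 years → 15 August 2028.
Appellate Stay Credit: +159 days → 21 January 2029.
Administrative Delay Adjustment: +111 days → 12 May 2029.
Prosecution Delay Deduction: −296 days → 20 July 2028.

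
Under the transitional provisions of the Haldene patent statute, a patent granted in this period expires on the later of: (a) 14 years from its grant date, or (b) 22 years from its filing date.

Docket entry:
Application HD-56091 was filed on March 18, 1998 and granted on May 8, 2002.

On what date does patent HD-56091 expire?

(a) grant + 14 years → 8 May 2016.
(b) filing + 22 years → 18 March 2020.
Later of the two: 18 March 2020.

March 18, 2020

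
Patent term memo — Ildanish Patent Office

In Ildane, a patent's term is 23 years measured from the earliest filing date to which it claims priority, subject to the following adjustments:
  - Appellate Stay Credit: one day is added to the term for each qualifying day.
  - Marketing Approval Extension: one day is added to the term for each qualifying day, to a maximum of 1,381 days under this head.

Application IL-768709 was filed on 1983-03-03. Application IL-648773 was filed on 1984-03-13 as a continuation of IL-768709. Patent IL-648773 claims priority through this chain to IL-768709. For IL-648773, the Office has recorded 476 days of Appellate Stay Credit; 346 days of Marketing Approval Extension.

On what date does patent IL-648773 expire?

June 2, 2008

Earliest priority filing: 3 March 1983.
Base term: 3 March 1983 + 23 years → 3 March 2006.
Appellate Stay Credit: +476 days → 22 June 2007.
Marketing Approval Extension: 346 days (within the 1381-day cap) → +346 days → 2 June 2008.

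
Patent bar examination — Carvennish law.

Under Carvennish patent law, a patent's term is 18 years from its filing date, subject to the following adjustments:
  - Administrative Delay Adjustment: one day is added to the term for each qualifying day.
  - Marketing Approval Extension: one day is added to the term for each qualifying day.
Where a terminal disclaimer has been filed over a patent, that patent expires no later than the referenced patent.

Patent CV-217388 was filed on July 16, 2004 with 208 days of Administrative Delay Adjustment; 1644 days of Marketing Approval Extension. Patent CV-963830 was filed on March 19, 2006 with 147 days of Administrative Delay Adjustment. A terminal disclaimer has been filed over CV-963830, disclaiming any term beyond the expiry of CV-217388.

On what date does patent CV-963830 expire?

Natural term of CV-963830:
  Base: filing + 18 years → 19 March 2024.
  Administrative Delay Adjustment: +147 days → 13 August 2024.
Expiry of referenced patent CV-217388:
  Base: filing + 18 years → 16 July 2022.
  Administrative Delay Adjustment: +208 days → 9 February 2023.
  Marketing Approval Extension: +1644 days → 11 August 2027.
Terminal disclaimer: CV-963830 expires on the earlier of 13 August 2024 and 11 August 2027.

2024-08-13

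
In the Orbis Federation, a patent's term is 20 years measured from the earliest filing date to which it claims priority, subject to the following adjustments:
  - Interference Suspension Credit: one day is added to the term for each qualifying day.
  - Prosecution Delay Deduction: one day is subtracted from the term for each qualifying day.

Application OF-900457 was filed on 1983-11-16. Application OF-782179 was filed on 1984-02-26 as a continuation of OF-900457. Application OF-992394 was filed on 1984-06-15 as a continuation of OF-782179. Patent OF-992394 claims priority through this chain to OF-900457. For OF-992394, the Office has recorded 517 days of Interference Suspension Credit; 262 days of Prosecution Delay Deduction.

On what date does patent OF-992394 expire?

Earliest priority filing: 16 November 1983.
Base term: 16 November 1983 + 20 years → 16 November 2003.
Interference Suspension Credit: +517 days → 16 April 2005.
Prosecution Delay Deduction: −262 days → 28 July 2004.

2004-07-28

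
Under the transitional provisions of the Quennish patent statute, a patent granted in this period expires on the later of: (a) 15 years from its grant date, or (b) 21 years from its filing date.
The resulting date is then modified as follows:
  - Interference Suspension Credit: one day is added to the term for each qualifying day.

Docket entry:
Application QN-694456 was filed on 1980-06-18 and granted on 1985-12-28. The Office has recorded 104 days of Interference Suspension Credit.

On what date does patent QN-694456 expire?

2001-09-30

(a) grant + 15 years → 28 December 2000.
(b) filing + 21 years → 18 June 2001.
Later of the two: 18 June 2001.
Interference Suspension Credit: +104 days → 30 September 2001.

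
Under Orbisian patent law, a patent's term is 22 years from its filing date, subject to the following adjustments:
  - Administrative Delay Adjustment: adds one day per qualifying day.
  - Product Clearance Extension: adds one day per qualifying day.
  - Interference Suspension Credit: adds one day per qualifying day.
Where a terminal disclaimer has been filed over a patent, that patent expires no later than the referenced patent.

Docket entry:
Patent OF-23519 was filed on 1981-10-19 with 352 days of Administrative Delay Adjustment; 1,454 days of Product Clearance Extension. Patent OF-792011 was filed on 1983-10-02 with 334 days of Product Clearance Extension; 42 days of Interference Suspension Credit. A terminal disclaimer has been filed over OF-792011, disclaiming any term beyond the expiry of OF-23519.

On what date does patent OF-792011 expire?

Natural term of OF-792011:
  Base: filing + 22 years → 2 October 2005.
  Product Clearance Extension: +334 days → 1 September 2006.
  Interference Suspension Credit: +42 days → 13 October 2006.
Expiry of referenced patent OF-23519:
  Base: filing + 22 years → 19 October 2003.
  Administrative Delay Adjustment: +352 days → 5 October 2004.
  Product Clearance Extension: +1454 days → 28 September 2008.
Terminal disclaimer: OF-792011 expires on the earlier of 13 October 2006 and 28 September 2008.

2006-10-13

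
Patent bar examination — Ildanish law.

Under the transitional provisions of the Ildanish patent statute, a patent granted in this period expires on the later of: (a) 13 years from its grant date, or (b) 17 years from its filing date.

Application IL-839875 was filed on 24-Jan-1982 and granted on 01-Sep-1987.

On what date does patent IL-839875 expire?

2000-09-01

(a) grant + 13 years → 1 September 2000.
(b) filing + 17 years → 24 January 1999.
Later of the two: 1 September 2000.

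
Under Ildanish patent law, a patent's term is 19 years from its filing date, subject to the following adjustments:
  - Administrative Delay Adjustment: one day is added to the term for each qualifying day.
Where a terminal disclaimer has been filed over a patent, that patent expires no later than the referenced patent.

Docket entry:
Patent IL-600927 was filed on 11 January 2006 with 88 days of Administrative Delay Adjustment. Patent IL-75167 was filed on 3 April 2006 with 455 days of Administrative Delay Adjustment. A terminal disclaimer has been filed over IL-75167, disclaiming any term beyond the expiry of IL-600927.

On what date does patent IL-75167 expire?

April 9, 2025

Natural term of IL-75167:
  Base: filing + 19 years → 3 April 2025.
  Administrative Delay Adjustment: +455 days → 2 July 2026.
Expiry of referenced patent IL-600927:
  Base: filing + 19 years → 11 January 2025.
  Administrative Delay Adjustment: +88 days → 9 April 2025.
Terminal disclaimer: IL-75167 expires on the earlier of 2 July 2026 and 9 April 2025.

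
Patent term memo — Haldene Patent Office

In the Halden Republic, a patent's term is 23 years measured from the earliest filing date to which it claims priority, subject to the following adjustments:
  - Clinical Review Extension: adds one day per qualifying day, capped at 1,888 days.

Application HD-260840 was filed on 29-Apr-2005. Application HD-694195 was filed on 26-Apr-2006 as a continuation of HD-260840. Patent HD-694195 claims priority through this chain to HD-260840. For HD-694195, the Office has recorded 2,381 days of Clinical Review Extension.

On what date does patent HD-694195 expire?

Earliest priority filing: 29 April 2005.
Base term: 29 April 2005 + 23 years → 29 April 2028.
Clinical Review Extension: 2381 days claimed exceeds the 1888-day cap, so +1888 days → 30 June 2033.

June 30, 2033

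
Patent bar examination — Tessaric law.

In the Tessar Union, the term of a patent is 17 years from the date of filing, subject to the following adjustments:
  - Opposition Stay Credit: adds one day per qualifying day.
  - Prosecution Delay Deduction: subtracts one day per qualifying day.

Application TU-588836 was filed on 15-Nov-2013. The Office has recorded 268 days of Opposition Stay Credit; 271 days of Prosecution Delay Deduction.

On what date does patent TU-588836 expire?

November 12, 2030

Base term: filing date + 17 years → 15 November 2030.
Opposition Stay Credit: +268 days → 10 August 2031.
Prosecution Delay Deduction: −271 days → 12 November 2030.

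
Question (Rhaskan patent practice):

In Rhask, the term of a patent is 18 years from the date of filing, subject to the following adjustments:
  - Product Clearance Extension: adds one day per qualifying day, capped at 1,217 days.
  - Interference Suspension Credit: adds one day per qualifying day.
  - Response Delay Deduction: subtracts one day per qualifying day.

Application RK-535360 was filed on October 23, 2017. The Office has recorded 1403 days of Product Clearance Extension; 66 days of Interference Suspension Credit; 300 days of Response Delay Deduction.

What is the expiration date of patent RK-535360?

Base term: filing date + 18 years → 23 October 2035.
Product Clearance Extension: 1403 days claimed exceeds the 1217-day cap, so +1217 days → 21 February 2039.
Interference Suspension Credit: +66 days → 28 April 2039.
Response Delay Deduction: −300 days → 2 July 2038.

2038-07-02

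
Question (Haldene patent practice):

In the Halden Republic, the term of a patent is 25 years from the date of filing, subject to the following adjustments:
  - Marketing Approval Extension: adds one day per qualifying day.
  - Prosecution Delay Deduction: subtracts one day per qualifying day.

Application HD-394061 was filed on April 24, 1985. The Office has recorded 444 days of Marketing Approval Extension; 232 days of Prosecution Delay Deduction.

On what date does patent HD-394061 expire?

Base term: filing date + 25 years → 24 April 2010.
Marketing Approval Extension: +444 days → 12 July 2011.
Prosecution Delay Deduction: −232 days → 22 November 2010.

2010-11-22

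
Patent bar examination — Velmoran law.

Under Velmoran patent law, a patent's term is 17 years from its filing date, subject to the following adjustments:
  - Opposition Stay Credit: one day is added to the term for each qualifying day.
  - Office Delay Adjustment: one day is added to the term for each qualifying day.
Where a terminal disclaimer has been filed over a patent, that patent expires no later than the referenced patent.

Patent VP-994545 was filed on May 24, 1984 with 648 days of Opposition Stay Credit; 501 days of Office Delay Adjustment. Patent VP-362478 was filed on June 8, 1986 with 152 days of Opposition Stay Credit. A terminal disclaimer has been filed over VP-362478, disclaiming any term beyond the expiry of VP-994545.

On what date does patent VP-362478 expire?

Natural term of VP-362478:
  Base: filing + 17 years → 8 June 2003.
  Opposition Stay Credit: +152 days → 7 November 2003.
Expiry of referenced patent VP-994545:
  Base: filing + 17 years → 24 May 2001.
  Opposition Stay Credit: +648 days → 3 March 2003.
  Office Delay Adjustment: +501 days → 16 July 2004.
Terminal disclaimer: VP-362478 expires on the earlier of 7 November 2003 and 16 July 2004.

2003-11-07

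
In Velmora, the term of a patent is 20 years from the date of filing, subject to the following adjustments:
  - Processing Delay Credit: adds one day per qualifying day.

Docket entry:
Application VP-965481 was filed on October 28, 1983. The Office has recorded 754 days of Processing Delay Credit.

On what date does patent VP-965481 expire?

Base term: filing date + 20 years → 28 October 2003.
Processing Delay Credit: +754 days → 20 November 2005.

November 20, 2005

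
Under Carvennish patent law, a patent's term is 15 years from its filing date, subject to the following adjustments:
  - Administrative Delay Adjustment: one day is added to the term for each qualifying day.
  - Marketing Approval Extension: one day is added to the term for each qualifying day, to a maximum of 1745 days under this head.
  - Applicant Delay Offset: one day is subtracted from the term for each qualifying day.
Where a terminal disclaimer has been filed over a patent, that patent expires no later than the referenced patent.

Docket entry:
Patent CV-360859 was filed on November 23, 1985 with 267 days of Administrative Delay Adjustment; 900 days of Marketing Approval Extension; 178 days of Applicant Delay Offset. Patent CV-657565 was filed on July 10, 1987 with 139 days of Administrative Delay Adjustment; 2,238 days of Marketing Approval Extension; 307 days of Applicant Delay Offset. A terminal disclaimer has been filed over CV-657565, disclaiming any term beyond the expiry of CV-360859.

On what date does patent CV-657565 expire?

Natural term of CV-657565:
  Base: filing + 15 years → 10 July 2002.
  Administrative Delay Adjustment: +139 days → 26 November 2002.
  Marketing Approval Extension: 2238 days claimed exceeds the 1745-day cap, so +1745 days → 6 September 2007.
  Applicant Delay Offset: −307 days → 3 November 2006.
Expiry of referenced patent CV-360859:
  Base: filing + 15 years → 23 November 2000.
  Administrative Delay Adjustment: +267 days → 17 August 2001.
  Marketing Approval Extension: 900 days (within the 1745-day cap) → +900 days → 3 February 2004.
  Applicant Delay Offset: −178 days → 9 August 2003.
Terminal disclaimer: CV-657565 expires on the earlier of 3 November 2006 and 9 August 2003.

2003-08-09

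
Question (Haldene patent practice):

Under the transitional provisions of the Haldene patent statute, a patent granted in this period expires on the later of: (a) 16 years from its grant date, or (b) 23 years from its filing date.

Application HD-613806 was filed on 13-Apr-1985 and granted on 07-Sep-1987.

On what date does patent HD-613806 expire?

April 13, 2008

(a) grant + 16 years → 7 September 2003.
(b) filing + 23 years → 13 April 2008.
Later of the two: 13 April 2008.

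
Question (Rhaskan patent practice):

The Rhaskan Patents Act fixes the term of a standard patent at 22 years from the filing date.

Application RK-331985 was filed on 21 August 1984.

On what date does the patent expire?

Filing date + 22 years → 21 August 2006.

2006-08-21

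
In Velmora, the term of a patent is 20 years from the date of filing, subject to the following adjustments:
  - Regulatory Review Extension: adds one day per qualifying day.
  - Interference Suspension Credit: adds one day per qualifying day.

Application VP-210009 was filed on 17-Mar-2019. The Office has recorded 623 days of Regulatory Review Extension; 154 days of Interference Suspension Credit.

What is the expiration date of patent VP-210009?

Base term: filing date + 20 years → 17 March 2039.
Regulatory Review Extension: +623 days → 29 November 2040.
Interference Suspension Credit: +154 days → 2 May 2041.

May 2, 2041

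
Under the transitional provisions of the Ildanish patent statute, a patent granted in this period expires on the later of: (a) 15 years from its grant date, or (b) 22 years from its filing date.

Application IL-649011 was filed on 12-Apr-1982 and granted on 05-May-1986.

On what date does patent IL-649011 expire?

2004-04-12

(a) grant + 15 years → 5 May 2001.
(b) filing + 22 years → 12 April 2004.
Later of the two: 12 April 2004.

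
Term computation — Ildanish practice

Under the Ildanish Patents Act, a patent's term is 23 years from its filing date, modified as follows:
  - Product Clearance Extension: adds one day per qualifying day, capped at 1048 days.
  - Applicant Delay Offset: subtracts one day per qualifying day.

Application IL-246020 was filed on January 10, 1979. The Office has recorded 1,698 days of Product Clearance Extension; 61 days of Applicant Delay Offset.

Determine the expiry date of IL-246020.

September 23, 2004

Base term: filing date + 23 years → 10 January 2002.
Product Clearance Extension: 1698 days claimed exceeds the 1048-day cap, so +1048 days → 23 November 2004.
Applicant Delay Offset: −61 days → 23 September 2004.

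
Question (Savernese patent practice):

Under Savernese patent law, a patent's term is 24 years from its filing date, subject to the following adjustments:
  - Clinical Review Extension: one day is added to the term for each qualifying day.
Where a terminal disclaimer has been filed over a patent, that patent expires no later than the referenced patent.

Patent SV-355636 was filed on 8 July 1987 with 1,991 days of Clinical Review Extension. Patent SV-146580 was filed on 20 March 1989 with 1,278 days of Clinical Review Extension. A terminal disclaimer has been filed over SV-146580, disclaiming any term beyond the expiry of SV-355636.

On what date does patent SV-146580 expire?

Natural term of SV-146580:
  Base: filing + 24 years → 20 March 2013.
  Clinical Review Extension: +1278 days → 18 September 2016.
Expiry of referenced patent SV-355636:
  Base: filing + 24 years → 8 July 2011.
  Clinical Review Extension: +1991 days → 19 December 2016.
Terminal disclaimer: SV-146580 expires on the earlier of 18 September 2016 and 19 December 2016.

September 18, 2016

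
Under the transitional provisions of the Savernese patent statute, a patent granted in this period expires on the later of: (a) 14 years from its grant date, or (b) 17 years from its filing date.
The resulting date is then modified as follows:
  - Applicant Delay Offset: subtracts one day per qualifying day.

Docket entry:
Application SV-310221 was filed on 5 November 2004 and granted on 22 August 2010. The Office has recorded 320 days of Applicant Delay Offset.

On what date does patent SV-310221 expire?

October 7, 2023

(a) grant + 14 years → 22 August 2024.
(b) filing + 17 years → 5 November 2021.
Later of the two: 22 August 2024.
Applicant Delay Offset: −320 days → 7 October 2023.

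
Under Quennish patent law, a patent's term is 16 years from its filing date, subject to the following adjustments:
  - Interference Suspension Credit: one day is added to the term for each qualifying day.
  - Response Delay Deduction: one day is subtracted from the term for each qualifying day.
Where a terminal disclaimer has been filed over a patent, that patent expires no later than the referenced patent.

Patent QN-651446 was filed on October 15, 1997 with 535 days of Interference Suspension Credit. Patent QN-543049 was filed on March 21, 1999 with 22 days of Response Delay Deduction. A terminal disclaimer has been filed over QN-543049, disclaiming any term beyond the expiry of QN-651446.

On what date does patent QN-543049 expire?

Natural term of QN-543049:
  Base: filing + 16 years → 21 March 2015.
  Response Delay Deduction: −22 days → 27 February 2015.
Expiry of referenced patent QN-651446:
  Base: filing + 16 years → 15 October 2013.
  Interference Suspension Credit: +535 days → 3 April 2015.
Terminal disclaimer: QN-543049 expires on the earlier of 27 February 2015 and 3 April 2015.

2015-02-27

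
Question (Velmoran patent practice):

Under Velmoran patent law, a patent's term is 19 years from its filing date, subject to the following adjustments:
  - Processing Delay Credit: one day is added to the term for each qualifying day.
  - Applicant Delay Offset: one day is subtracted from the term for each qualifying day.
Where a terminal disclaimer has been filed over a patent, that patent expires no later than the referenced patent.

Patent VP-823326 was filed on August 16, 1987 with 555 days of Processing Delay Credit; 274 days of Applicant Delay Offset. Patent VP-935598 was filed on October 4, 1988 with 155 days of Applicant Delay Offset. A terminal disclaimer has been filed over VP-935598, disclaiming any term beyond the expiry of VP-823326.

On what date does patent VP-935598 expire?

2007-05-02

Natural term of VP-935598:
  Base: filing + 19 years → 4 October 2007.
  Applicant Delay Offset: −155 days → 2 May 2007.
Expiry of referenced patent VP-823326:
  Base: filing + 19 years → 16 August 2006.
  Processing Delay Credit: +555 days → 22 February 2008.
  Applicant Delay Offset: −274 days → 24 May 2007.
Terminal disclaimer: VP-935598 expires on the earlier of 2 May 2007 and 24 May 2007.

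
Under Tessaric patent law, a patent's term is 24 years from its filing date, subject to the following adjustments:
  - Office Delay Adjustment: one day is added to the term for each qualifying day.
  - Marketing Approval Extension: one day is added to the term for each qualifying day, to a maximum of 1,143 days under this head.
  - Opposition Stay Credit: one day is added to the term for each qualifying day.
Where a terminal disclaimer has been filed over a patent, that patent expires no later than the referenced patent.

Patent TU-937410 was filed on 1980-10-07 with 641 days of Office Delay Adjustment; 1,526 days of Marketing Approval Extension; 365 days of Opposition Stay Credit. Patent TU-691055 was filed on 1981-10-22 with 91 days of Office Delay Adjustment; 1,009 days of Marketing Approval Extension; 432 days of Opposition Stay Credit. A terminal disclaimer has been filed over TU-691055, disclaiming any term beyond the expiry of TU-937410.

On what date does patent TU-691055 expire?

2010-01-01

Natural term of TU-691055:
  Base: filing + 24 years → 22 October 2005.
  Office Delay Adjustment: +91 days → 21 January 2006.
  Marketing Approval Extension: 1009 days (within the 1143-day cap) → +1009 days → 26 October 2008.
  Opposition Stay Credit: +432 days → 1 January 2010.
Expiry of referenced patent TU-937410:
  Base: filing + 24 years → 7 October 2004.
  Office Delay Adjustment: +641 days → 10 July 2006.
  Marketing Approval Extension: 1526 days claimed exceeds the 1143-day cap, so +1143 days → 26 August 2009.
  Opposition Stay Credit: +365 days → 26 August 2010.
Terminal disclaimer: TU-691055 expires on the earlier of 1 January 2010 and 26 August 2010.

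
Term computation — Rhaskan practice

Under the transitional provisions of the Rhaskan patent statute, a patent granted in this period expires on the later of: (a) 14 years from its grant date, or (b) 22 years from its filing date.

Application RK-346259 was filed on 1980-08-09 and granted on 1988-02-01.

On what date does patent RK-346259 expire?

2002-08-09

(a) grant + 14 years → 1 February 2002.
(b) filing + 22 years → 9 August 2002.
Later of the two: 9 August 2002.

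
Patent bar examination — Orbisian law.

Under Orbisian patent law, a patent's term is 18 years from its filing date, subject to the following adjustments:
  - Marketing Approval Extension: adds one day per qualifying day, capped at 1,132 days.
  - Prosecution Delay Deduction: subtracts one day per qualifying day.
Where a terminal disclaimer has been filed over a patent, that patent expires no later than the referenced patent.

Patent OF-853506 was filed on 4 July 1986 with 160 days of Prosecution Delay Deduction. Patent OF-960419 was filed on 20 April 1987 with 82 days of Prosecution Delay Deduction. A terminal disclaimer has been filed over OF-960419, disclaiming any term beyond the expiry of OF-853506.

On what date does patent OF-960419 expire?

January 26, 2004

Natural term of OF-960419:
  Base: filing + 18 years → 20 April 2005.
  Prosecution Delay Deduction: −82 days → 28 January 2005.
Expiry of referenced patent OF-853506:
  Base: filing + 18 years → 4 July 2004.
  Prosecution Delay Deduction: −160 days → 26 January 2004.
Terminal disclaimer: OF-960419 expires on the earlier of 28 January 2005 and 26 January 2004.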